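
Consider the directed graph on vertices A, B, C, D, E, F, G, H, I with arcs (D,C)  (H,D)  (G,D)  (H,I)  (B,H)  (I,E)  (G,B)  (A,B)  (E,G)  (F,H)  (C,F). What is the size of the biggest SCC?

{B, C, D, E, F, G, H, I} are all mutually reachable — one SCC of size 8.
{A} is an SCC by itself.
The largest has 8 vertices.

8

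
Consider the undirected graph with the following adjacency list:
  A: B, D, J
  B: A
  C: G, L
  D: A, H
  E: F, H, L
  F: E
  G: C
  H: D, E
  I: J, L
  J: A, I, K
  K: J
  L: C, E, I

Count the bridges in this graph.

The edges on the cycle H-D-A-J-I-L-E-H are not bridges since each lies on that cycle.
But removing K-J disconnects K from J; removing F-E disconnects F from E; removing C-L disconnects C from L; removing C-G disconnects C from G — these are bridges.
In total 5 edges are bridges.

5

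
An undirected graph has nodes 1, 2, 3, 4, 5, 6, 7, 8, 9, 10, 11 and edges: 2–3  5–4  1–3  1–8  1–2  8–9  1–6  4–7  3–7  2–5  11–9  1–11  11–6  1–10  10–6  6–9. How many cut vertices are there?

1

Removing 1 increases the component count from 1 to 2, so 1 is a cut vertex.
By contrast removing 8 leaves 1 component; it is not a cut vertex. No other vertex is a cut vertex either.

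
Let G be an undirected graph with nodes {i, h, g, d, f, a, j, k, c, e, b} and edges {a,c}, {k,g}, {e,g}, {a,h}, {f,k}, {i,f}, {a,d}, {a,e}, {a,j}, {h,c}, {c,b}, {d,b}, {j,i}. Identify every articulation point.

Removing a increases the component count from 1 to 2, so a is a cut vertex.
By contrast removing j leaves 1 component; it is not a cut vertex. No other vertex is a cut vertex either.

a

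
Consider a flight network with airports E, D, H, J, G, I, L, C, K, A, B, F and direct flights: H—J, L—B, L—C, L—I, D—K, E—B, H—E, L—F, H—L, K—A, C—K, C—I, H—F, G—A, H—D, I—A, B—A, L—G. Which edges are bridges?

The edges on the cycle H-D-K-A-B-E-H are not bridges since each lies on that cycle.
But removing H—J disconnects H from J — this is a bridge.

H-J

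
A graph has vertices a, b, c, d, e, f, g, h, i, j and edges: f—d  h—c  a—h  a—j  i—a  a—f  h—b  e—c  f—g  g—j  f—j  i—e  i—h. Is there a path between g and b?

From g we can reach a, b, c, d, e, f, g, h, i, j, which includes b.

Yes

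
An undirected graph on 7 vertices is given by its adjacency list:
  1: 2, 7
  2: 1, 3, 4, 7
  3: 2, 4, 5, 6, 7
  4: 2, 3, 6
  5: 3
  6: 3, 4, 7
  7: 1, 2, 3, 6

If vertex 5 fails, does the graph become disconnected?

Deleting 5 leaves 1 component (was 1), so 5 is not a cut vertex.

No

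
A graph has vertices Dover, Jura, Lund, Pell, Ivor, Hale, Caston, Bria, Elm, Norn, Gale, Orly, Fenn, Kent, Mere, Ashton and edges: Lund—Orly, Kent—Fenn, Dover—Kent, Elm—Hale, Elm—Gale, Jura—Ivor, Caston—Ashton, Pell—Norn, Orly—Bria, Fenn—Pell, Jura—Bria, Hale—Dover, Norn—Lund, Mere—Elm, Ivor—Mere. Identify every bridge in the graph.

Ashton-Caston, Elm-Gale

The edges on the cycle Jura-Ivor-Mere-Elm-Hale-Dover-Kent-Fenn-Pell-Norn-Lund-Orly-Bria-Jura are not bridges since each lies on that cycle.
But removing Caston—Ashton disconnects Caston from Ashton; removing Elm—Gale disconnects Elm from Gale — these are bridges.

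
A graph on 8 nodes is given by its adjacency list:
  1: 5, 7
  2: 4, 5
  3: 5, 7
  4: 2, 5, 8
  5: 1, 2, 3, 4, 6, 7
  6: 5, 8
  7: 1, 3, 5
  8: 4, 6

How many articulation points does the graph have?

1

Removing 5 increases the component count from 1 to 2, so 5 is a cut vertex.
By contrast removing 7 leaves 1 component; it is not a cut vertex. No other vertex is a cut vertex either.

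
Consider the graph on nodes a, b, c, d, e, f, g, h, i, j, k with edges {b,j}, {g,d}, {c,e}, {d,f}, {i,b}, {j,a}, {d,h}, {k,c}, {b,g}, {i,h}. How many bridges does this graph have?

5

The edges on the cycle i-b-g-d-h-i are not bridges since each lies on that cycle.
But removing c-e disconnects c from e; removing d-f disconnects d from f; removing k-c disconnects k from c; removing j-a disconnects j from a — these are bridges.
In total 5 edges are bridges.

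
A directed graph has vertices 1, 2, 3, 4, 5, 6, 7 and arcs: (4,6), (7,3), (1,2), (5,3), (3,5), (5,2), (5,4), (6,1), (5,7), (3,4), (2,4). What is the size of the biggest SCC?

4

{1, 2, 4, 6} are all mutually reachable — one SCC of size 4.
{3, 5, 7} are all mutually reachable — one SCC of size 3.
The largest has 4 vertices.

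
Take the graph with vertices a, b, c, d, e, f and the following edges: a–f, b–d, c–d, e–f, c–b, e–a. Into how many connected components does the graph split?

Starting from a we can reach a, e, f. That is one component of size 3.
Starting from b we can reach b, c, d. That is one component of size 3.
Total: 2 components.

2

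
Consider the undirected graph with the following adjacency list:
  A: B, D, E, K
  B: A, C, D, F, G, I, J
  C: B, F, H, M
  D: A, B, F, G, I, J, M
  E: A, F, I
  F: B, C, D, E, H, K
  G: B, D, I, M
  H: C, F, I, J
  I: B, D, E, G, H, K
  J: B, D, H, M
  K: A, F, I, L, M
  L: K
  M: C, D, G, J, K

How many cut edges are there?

The edges on the cycle A-B-C-H-I-E-A are not bridges since each lies on that cycle.
But removing K-L disconnects K from L — this is a bridge.

1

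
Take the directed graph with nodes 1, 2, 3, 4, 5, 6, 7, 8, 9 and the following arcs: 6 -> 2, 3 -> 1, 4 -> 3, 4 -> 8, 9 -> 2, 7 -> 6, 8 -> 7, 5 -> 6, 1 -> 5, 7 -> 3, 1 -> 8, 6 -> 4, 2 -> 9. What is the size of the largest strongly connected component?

{1, 3, 4, 5, 6, 7, 8} are all mutually reachable — one SCC of size 7.
{2, 9} are all mutually reachable — one SCC of size 2.
The largest has 7 vertices.

7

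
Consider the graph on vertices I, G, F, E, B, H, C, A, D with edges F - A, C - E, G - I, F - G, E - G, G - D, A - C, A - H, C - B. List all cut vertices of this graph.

A, C, G

Removing A increases the component count from 1 to 2, so A is a cut vertex.
Removing C increases the component count from 1 to 2, so C is a cut vertex.
Removing G increases the component count from 1 to 3, so G is a cut vertex.
By contrast removing I leaves 1 component; it is not a cut vertex. No other vertex is a cut vertex either.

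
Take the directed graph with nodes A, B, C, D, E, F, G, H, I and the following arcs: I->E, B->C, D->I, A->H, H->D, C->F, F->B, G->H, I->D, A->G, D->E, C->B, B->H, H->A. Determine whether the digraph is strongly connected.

There is no directed path from E to I, so the graph is not strongly connected.

No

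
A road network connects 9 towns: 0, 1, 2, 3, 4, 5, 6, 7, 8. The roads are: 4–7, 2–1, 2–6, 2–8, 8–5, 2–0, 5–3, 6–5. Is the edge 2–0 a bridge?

Removing 2–0 leaves no path between 2 and 0: the component count goes from 2 to 3. So it is a bridge.

Yes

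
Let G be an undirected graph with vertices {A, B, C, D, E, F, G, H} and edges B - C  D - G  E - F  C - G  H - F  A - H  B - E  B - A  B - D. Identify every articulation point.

B

Removing B increases the component count from 1 to 2, so B is a cut vertex.
By contrast removing H leaves 1 component; it is not a cut vertex. No other vertex is a cut vertex either.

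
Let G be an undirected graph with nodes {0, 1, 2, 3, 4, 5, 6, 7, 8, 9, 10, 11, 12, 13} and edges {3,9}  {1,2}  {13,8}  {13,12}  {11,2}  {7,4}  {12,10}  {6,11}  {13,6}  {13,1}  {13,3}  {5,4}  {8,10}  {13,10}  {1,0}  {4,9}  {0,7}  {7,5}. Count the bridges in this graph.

0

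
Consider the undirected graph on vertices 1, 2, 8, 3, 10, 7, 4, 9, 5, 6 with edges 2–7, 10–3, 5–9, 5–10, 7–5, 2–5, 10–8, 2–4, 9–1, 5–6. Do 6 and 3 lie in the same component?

Yes

From 6 we can reach 1, 2, 3, 4, 5, 6, 7, 8, 9, 10, which includes 3.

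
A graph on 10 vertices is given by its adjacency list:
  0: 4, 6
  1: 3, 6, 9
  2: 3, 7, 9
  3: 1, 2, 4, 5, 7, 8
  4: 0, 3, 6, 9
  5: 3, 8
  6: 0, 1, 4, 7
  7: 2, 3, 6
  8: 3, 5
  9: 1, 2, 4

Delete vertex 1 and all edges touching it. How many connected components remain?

1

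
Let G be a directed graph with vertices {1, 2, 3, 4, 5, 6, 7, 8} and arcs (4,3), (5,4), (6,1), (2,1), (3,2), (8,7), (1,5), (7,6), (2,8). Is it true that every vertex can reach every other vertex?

Yes

From 1 we can reach every vertex (1, 2, 3, 4, 5, 6, 7, 8), and every vertex can reach 1 (1, 2, 3, 4, 5, 6, 7, 8). So the whole graph is one strongly connected component.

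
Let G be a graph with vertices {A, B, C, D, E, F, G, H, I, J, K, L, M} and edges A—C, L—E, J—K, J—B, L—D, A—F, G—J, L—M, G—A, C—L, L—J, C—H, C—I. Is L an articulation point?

Deleting L raises the number of components from 1 to 4, so L is a cut vertex.

Yes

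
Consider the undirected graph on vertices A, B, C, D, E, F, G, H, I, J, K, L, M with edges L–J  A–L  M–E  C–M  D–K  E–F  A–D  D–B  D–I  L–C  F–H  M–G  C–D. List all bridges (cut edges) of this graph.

B-D, C-M, D-I, D-K, E-F, E-M, F-H, G-M, J-L

The edges on the cycle A-L-C-D-A are not bridges since each lies on that cycle.
But removing M–E disconnects M from E; removing I–D disconnects I from D; removing D–B disconnects D from B; removing L–J disconnects L from J — these are bridges.
In total 9 edges are bridges.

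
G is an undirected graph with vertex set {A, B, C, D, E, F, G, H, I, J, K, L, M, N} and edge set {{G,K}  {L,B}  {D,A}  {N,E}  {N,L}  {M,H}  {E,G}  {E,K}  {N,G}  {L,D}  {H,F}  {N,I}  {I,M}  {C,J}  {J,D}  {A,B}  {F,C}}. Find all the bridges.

The edges on the cycle N-E-K-G-N are not bridges since each lies on that cycle.
Every edge lies on some cycle, so there are no bridges.

none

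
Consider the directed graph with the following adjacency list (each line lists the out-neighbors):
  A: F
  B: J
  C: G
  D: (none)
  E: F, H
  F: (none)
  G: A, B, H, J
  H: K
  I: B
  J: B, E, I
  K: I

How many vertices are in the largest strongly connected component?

{B, E, H, I, J, K} are all mutually reachable — one SCC of size 6.
{D} is an SCC by itself.
{G} is an SCC by itself.
{C} is an SCC by itself.
{F} is an SCC by itself.
(and 1 more singleton SCC)
The largest has 6 vertices.

6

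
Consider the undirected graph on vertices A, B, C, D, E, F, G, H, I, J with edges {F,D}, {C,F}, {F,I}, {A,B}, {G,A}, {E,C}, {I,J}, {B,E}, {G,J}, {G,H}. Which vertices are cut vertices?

Removing F increases the component count from 1 to 2, so F is a cut vertex.
Removing G increases the component count from 1 to 2, so G is a cut vertex.
By contrast removing J leaves 1 component; it is not a cut vertex. No other vertex is a cut vertex either.

F, G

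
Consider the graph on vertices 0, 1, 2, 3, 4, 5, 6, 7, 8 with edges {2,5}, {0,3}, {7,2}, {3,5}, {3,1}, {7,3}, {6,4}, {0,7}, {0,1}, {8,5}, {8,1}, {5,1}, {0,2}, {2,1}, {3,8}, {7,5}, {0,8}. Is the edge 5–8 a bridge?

After removing 5–8, the path 5-3-8 still connects them, so the edge is not a bridge.

No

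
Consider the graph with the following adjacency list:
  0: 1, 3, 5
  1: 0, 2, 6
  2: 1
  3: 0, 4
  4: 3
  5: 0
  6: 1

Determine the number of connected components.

1

Starting from 0 we can reach 0, 1, 2, 3, 4, 5, 6. That is one component of size 7.
Total: 1 component.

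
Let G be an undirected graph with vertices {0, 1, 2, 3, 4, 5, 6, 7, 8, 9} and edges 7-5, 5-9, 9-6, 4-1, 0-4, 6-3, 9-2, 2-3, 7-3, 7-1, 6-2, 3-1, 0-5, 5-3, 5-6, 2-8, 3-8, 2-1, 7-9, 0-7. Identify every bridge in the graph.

The edges on the cycle 0-7-9-6-2-8-3-5-0 are not bridges since each lies on that cycle.
Every edge lies on some cycle, so there are no bridges.

none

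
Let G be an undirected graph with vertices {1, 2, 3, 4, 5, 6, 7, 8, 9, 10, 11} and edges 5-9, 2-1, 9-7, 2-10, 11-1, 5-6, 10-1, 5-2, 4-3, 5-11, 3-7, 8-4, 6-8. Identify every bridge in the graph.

none

The edges on the cycle 5-6-8-4-3-7-9-5 are not bridges since each lies on that cycle.
Every edge lies on some cycle, so there are no bridges.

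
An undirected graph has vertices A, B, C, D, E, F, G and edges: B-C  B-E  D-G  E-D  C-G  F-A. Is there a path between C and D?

Yes

From C we can reach B, C, D, E, G, which includes D.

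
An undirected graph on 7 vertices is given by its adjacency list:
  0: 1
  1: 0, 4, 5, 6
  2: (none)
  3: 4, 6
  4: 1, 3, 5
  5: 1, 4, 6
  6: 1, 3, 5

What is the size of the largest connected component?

6

2 is isolated — a component by itself.
Starting from 0 we can reach 0, 1, 3, 4, 5, 6. That is one component of size 6.
The largest has 6 vertices.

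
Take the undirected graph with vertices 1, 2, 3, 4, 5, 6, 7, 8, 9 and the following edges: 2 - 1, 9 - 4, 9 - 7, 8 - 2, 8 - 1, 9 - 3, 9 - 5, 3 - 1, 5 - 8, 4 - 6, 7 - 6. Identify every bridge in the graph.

The edges on the cycle 8-2-1-8 are not bridges since each lies on that cycle.
Every edge lies on some cycle, so there are no bridges.

none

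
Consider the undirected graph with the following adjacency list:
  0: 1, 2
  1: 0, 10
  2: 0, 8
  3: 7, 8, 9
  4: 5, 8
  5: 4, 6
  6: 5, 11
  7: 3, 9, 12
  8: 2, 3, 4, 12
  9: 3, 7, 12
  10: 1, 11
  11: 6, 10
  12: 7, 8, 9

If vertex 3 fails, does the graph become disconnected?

No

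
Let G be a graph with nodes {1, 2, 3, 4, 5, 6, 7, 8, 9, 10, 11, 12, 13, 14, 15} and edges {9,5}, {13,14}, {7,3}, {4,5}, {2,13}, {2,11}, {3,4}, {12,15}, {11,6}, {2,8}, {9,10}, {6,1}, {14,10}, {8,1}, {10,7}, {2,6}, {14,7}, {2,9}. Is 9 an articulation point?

No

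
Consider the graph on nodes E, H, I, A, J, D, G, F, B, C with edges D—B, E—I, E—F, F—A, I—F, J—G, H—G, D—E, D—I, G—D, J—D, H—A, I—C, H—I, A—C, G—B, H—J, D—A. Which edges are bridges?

The edges on the cycle H-J-G-D-E-F-A-H are not bridges since each lies on that cycle.
Every edge lies on some cycle, so there are no bridges.

none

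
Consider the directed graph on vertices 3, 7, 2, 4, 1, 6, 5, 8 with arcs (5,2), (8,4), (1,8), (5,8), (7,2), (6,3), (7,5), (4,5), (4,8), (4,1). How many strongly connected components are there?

5

{1, 4, 5, 8} are all mutually reachable — one SCC of size 4.
{6} is an SCC by itself.
{2} is an SCC by itself.
{3} is an SCC by itself.
{7} is an SCC by itself.
That gives 5 strongly connected components.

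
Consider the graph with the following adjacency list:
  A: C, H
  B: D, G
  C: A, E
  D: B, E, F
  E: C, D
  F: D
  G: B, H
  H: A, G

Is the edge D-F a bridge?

Removing D-F leaves no path between D and F: the component count goes from 1 to 2. So it is a bridge.

Yes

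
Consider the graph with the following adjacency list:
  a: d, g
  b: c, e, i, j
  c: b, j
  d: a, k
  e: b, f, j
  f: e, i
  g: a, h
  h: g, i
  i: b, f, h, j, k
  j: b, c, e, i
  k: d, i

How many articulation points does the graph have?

1

Removing i increases the component count from 1 to 2, so i is a cut vertex.
By contrast removing k leaves 1 component; it is not a cut vertex. No other vertex is a cut vertex either.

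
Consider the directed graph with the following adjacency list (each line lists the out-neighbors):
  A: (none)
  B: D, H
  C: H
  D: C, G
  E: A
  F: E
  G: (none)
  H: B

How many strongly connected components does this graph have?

5

{B, C, D, H} are all mutually reachable — one SCC of size 4.
{G} is an SCC by itself.
{E} is an SCC by itself.
{A} is an SCC by itself.
{F} is an SCC by itself.
That gives 5 strongly connected components.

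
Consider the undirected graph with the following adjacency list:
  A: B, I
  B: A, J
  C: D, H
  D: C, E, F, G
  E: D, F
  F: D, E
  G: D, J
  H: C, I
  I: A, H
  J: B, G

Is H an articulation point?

Deleting H leaves 1 component (was 1) (its neighbors C, I remain connected to each other), so H is not a cut vertex.

No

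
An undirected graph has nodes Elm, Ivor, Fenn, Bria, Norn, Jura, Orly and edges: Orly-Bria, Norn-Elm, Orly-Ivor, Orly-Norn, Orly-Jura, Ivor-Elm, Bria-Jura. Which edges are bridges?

none

The edges on the cycle Orly-Bria-Jura-Orly are not bridges since each lies on that cycle.
Every edge lies on some cycle, so there are no bridges.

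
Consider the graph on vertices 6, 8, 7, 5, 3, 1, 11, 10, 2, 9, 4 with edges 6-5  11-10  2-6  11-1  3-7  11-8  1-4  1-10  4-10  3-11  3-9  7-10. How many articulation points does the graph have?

3

Removing 3 increases the component count from 2 to 3, so 3 is a cut vertex.
Removing 6 increases the component count from 2 to 3, so 6 is a cut vertex.
Removing 11 increases the component count from 2 to 3, so 11 is a cut vertex.
By contrast removing 8 leaves 2 components; it is not a cut vertex. No other vertex is a cut vertex either.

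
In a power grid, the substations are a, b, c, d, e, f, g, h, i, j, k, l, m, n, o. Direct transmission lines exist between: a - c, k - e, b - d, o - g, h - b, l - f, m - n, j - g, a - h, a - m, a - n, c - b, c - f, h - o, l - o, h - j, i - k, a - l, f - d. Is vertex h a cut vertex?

Deleting h leaves 2 components (was 2), so h is not a cut vertex.

No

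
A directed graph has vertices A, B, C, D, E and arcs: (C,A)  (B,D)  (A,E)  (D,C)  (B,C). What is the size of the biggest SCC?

{B} is an SCC by itself.
{E} is an SCC by itself.
{C} is an SCC by itself.
{A} is an SCC by itself.
{D} is an SCC by itself.
The largest has 1 vertex.

1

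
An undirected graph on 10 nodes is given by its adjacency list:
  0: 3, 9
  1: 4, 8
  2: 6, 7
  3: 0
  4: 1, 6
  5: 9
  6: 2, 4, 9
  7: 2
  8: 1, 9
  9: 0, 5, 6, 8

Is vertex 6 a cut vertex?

Yes

Deleting 6 raises the number of components from 1 to 2, so 6 is a cut vertex.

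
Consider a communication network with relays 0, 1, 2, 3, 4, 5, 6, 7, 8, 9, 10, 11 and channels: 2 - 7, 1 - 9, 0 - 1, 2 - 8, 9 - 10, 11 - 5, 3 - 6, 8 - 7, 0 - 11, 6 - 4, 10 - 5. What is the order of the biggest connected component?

Starting from 2 we can reach 2, 7, 8. That is one component of size 3.
Starting from 3 we can reach 3, 4, 6. That is one component of size 3.
Starting from 0 we can reach 0, 1, 5, 9, 10, 11. That is one component of size 6.
The largest has 6 vertices.

6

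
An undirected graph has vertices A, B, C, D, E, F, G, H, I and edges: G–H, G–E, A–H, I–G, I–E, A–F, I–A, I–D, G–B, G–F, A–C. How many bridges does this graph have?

3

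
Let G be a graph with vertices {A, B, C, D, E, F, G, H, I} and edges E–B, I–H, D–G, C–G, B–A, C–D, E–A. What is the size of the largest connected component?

3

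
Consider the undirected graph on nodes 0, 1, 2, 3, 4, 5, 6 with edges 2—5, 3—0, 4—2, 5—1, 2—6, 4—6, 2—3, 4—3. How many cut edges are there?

The edges on the cycle 4-2-3-4 are not bridges since each lies on that cycle.
But removing 1—5 disconnects 1 from 5; removing 3—0 disconnects 3 from 0; removing 2—5 disconnects 2 from 5 — these are bridges.
That makes 3 bridges.

3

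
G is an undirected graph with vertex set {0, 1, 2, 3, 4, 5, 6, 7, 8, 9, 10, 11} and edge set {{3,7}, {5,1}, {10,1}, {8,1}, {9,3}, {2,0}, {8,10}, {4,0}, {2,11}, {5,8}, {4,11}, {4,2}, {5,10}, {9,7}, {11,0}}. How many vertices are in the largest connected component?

6 is isolated — a component by itself.
Starting from 3 we can reach 3, 7, 9. That is one component of size 3.
Starting from 1 we can reach 1, 5, 8, 10. That is one component of size 4.
Starting from 0 we can reach 0, 2, 4, 11. That is one component of size 4.
The largest has 4 vertices.

4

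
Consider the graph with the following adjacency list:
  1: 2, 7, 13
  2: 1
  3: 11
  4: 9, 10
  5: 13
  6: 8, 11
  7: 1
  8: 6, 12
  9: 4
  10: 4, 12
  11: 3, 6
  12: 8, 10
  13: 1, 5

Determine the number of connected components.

2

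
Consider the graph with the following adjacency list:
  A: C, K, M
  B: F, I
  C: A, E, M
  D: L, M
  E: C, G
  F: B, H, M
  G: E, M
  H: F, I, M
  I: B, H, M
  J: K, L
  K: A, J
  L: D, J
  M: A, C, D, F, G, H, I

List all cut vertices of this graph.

Removing M increases the component count from 1 to 2, so M is a cut vertex.
By contrast removing K leaves 1 component; it is not a cut vertex. No other vertex is a cut vertex either.

M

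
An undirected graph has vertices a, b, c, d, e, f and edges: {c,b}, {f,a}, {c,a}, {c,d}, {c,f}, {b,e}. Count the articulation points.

Removing b increases the component count from 1 to 2, so b is a cut vertex.
Removing c increases the component count from 1 to 3, so c is a cut vertex.
By contrast removing a leaves 1 component; it is not a cut vertex. No other vertex is a cut vertex either.

2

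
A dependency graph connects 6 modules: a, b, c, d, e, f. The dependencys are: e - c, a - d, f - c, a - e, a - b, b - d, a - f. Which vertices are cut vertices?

a

Removing a increases the component count from 1 to 2, so a is a cut vertex.
By contrast removing d leaves 1 component; it is not a cut vertex. No other vertex is a cut vertex either.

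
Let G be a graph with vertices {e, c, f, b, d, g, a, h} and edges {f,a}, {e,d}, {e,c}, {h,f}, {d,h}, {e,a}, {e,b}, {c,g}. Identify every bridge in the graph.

The edges on the cycle e-d-h-f-a-e are not bridges since each lies on that cycle.
But removing e–b disconnects e from b; removing c–g disconnects c from g; removing e–c disconnects e from c — these are bridges.

b-e, c-e, c-g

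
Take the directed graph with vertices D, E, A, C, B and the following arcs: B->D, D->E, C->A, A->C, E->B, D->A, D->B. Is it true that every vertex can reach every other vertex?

No

There is no directed path from C to E, so the graph is not strongly connected.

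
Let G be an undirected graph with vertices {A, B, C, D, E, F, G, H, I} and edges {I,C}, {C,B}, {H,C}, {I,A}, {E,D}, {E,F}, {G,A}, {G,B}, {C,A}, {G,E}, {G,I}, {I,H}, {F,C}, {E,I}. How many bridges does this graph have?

1

The edges on the cycle G-E-F-C-I-G are not bridges since each lies on that cycle.
But removing D–E disconnects D from E — this is a bridge.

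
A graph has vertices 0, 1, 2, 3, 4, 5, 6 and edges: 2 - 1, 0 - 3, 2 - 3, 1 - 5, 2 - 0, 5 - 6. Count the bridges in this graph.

3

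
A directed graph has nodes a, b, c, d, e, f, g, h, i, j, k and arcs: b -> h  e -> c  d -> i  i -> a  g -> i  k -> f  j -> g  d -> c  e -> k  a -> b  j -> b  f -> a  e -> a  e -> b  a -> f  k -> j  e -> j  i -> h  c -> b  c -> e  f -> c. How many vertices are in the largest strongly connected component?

{a, c, e, f, g, i, j, k} are all mutually reachable — one SCC of size 8.
{h} is an SCC by itself.
{b} is an SCC by itself.
{d} is an SCC by itself.
The largest has 8 vertices.

8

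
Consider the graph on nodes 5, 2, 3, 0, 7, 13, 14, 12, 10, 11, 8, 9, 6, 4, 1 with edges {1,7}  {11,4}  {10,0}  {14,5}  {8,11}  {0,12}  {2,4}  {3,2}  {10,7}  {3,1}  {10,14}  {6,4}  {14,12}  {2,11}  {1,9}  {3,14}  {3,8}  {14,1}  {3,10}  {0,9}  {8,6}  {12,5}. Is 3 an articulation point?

Deleting 3 raises the number of components from 2 to 3, so 3 is a cut vertex.

Yes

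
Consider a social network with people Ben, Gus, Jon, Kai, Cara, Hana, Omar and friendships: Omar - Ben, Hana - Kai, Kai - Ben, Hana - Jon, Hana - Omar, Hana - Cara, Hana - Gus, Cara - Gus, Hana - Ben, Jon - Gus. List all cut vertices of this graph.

Hana

Removing Hana increases the component count from 1 to 2, so Hana is a cut vertex.
By contrast removing Jon leaves 1 component; it is not a cut vertex. No other vertex is a cut vertex either.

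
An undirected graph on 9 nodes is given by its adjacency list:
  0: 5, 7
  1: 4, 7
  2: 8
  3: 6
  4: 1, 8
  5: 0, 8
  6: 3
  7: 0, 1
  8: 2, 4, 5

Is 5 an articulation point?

No

Deleting 5 leaves 2 components (was 2), so 5 is not a cut vertex.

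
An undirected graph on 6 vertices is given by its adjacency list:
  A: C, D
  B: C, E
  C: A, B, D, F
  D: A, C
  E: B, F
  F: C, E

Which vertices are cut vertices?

Removing C increases the component count from 1 to 2, so C is a cut vertex.
By contrast removing A leaves 1 component; it is not a cut vertex. No other vertex is a cut vertex either.

C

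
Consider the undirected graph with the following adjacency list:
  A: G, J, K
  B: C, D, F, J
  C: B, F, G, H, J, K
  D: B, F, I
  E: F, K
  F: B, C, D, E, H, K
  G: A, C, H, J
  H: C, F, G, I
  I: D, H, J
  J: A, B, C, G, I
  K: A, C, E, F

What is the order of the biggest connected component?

11

Starting from A we can reach A, B, C, D, E, F, G, H, I, J, K. That is one component of size 11.
The largest has 11 vertices.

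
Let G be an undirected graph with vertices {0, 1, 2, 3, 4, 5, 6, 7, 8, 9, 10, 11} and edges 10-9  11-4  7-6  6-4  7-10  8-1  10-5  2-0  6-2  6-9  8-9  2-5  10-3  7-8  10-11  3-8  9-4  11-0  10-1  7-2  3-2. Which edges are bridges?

none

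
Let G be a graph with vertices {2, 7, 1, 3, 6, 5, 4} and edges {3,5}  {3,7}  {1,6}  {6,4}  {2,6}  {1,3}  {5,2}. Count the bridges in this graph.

The edges on the cycle 1-3-5-2-6-1 are not bridges since each lies on that cycle.
But removing 3–7 disconnects 3 from 7; removing 6–4 disconnects 6 from 4 — these are bridges.
That makes 2 bridges.

2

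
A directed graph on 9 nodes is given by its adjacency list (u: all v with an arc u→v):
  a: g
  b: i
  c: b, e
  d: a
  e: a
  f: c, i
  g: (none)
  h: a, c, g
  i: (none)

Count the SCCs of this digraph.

{e} is an SCC by itself.
{f} is an SCC by itself.
{a} is an SCC by itself.
{i} is an SCC by itself.
{h} is an SCC by itself.
(and 4 more singleton SCCs)
That gives 9 strongly connected components.

9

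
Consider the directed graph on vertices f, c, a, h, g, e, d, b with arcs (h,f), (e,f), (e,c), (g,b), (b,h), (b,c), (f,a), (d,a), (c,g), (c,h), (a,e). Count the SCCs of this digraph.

2

{a, b, c, e, f, g, h} are all mutually reachable — one SCC of size 7.
{d} is an SCC by itself.
That gives 2 strongly connected components.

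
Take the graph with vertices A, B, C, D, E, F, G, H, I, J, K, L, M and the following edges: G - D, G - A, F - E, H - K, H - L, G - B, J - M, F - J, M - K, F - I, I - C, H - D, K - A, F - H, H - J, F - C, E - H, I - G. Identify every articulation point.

G, H

Removing G increases the component count from 1 to 2, so G is a cut vertex.
Removing H increases the component count from 1 to 2, so H is a cut vertex.
By contrast removing E leaves 1 component; it is not a cut vertex. No other vertex is a cut vertex either.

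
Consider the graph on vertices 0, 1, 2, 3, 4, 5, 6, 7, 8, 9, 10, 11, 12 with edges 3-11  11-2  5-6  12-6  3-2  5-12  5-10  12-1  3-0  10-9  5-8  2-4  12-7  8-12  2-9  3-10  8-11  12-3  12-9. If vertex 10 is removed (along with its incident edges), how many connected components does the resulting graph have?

1

With 10 gone, the remaining components are: {0, 1, 2, 3, 4, 5, 6, 7, 8, 9, 11, 12}.
That is 1 component.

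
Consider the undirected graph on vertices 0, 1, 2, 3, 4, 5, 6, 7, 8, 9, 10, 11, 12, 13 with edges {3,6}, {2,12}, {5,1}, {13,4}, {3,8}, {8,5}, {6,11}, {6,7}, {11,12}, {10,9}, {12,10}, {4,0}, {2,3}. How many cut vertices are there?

Removing 3 increases the component count from 2 to 3, so 3 is a cut vertex.
Removing 4 increases the component count from 2 to 3, so 4 is a cut vertex.
Removing 5 increases the component count from 2 to 3, so 5 is a cut vertex.
Likewise 6, 8, 10, 12 are cut vertices.
By contrast removing 0 leaves 2 components; it is not a cut vertex. No other vertex is a cut vertex either.

7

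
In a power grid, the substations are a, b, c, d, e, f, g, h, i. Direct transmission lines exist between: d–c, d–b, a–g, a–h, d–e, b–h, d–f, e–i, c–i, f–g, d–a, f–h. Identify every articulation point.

Removing d increases the component count from 1 to 2, so d is a cut vertex.
By contrast removing b leaves 1 component; it is not a cut vertex. No other vertex is a cut vertex either.

d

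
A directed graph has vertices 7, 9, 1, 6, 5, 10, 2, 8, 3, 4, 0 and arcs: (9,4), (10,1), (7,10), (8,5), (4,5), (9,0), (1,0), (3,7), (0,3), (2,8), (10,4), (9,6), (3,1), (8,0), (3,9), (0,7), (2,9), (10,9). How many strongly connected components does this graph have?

{0, 1, 3, 7, 9, 10} are all mutually reachable — one SCC of size 6.
{6} is an SCC by itself.
{4} is an SCC by itself.
{8} is an SCC by itself.
{5} is an SCC by itself.
(and 1 more singleton SCC)
That gives 6 strongly connected components.

6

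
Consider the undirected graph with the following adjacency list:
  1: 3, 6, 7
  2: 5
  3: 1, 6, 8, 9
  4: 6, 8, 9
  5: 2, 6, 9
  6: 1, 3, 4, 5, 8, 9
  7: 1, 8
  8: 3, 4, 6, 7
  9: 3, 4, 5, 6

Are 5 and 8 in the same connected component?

Yes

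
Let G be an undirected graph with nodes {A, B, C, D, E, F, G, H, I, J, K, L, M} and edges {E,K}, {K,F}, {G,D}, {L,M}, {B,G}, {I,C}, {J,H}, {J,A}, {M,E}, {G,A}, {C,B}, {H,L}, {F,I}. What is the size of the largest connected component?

Starting from A we can reach A, B, C, D, E, F, G, H, I, J, K, L, M. That is one component of size 13.
The largest has 13 vertices.

13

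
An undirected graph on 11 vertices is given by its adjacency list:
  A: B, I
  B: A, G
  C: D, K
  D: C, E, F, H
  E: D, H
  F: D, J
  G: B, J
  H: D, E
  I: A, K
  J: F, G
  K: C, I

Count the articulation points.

1

Removing D increases the component count from 1 to 2, so D is a cut vertex.
By contrast removing F leaves 1 component; it is not a cut vertex. No other vertex is a cut vertex either.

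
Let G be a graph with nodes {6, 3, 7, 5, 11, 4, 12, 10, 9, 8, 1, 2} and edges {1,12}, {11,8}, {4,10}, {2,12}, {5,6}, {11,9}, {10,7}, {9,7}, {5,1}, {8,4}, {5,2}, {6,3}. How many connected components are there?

2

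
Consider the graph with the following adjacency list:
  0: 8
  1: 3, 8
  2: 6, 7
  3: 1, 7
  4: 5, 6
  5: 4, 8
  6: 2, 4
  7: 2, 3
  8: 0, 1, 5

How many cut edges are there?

1

The edges on the cycle 3-1-8-5-4-6-2-7-3 are not bridges since each lies on that cycle.
But removing 0-8 disconnects 0 from 8 — this is a bridge.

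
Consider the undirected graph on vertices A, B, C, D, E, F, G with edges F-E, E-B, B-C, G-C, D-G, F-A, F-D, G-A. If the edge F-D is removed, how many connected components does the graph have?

1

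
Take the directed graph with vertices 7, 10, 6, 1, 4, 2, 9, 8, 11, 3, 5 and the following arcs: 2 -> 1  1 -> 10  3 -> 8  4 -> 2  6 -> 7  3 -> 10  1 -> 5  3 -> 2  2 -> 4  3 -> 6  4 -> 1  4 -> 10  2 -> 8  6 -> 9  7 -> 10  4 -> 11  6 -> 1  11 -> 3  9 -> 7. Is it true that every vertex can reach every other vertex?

No

There is no directed path from 8 to 2, so the graph is not strongly connected.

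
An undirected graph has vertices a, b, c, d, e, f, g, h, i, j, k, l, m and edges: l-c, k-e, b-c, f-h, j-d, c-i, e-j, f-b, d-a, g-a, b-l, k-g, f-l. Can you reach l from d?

No

The component containing d is {a, d, e, g, j, k}, and l is not in it.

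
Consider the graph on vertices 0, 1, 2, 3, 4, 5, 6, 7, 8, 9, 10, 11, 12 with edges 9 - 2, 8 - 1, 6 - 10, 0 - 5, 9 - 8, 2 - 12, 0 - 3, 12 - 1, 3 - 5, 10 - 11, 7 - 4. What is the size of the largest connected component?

5

Starting from 4 we can reach 4, 7. That is one component of size 2.
Starting from 0 we can reach 0, 3, 5. That is one component of size 3.
Starting from 6 we can reach 6, 10, 11. That is one component of size 3.
Starting from 1 we can reach 1, 2, 8, 9, 12. That is one component of size 5.
The largest has 5 vertices.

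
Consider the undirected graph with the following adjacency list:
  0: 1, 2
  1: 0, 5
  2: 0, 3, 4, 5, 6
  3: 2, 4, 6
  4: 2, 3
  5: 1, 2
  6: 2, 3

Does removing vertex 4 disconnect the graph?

No

Deleting 4 leaves 1 component (was 1) (its neighbors 2, 3 remain connected to each other), so 4 is not a cut vertex.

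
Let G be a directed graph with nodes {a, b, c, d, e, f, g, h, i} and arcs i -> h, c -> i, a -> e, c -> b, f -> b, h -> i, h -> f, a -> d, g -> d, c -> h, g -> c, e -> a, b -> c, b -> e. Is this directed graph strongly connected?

There is no directed path from c to g, so the graph is not strongly connected.

No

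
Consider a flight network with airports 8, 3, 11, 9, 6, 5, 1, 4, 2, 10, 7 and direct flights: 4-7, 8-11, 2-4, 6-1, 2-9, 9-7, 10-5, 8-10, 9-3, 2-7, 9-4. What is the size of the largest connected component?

5

Starting from 1 we can reach 1, 6. That is one component of size 2.
Starting from 5 we can reach 5, 8, 10, 11. That is one component of size 4.
Starting from 2 we can reach 2, 3, 4, 7, 9. That is one component of size 5.
The largest has 5 vertices.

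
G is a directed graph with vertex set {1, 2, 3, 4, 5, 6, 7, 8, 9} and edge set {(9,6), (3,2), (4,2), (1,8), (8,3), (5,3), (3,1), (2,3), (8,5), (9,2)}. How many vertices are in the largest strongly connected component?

5

{1, 2, 3, 5, 8} are all mutually reachable — one SCC of size 5.
{7} is an SCC by itself.
{4} is an SCC by itself.
{6} is an SCC by itself.
{9} is an SCC by itself.
The largest has 5 vertices.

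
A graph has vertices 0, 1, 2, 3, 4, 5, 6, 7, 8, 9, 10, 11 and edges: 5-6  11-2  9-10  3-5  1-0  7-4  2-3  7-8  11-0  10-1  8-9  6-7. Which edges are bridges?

4-7

The edges on the cycle 11-2-3-5-6-7-8-9-10-1-0-11 are not bridges since each lies on that cycle.
But removing 4-7 disconnects 4 from 7 — this is a bridge.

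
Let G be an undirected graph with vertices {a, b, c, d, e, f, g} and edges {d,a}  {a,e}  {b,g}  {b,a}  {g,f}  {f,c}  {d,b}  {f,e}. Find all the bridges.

c-f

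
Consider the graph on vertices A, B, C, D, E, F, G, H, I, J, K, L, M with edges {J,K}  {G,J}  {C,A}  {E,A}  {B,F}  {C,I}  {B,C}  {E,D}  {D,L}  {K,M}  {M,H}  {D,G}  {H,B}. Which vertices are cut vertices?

B, C, D

Removing B increases the component count from 1 to 2, so B is a cut vertex.
Removing C increases the component count from 1 to 2, so C is a cut vertex.
Removing D increases the component count from 1 to 2, so D is a cut vertex.
By contrast removing E leaves 1 component; it is not a cut vertex. No other vertex is a cut vertex either.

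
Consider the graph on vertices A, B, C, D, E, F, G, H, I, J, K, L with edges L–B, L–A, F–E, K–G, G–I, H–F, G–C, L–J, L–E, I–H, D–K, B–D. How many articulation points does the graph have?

Removing G increases the component count from 1 to 2, so G is a cut vertex.
Removing L increases the component count from 1 to 3, so L is a cut vertex.
By contrast removing E leaves 1 component; it is not a cut vertex. No other vertex is a cut vertex either.

2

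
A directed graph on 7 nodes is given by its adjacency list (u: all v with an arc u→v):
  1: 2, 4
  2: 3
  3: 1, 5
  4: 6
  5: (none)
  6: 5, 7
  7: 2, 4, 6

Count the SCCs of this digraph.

{1, 2, 3, 4, 6, 7} are all mutually reachable — one SCC of size 6.
{5} is an SCC by itself.
That gives 2 strongly connected components.

2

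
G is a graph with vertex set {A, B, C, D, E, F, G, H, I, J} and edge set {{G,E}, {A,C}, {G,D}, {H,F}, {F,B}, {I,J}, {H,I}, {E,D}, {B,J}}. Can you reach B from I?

From I we can reach B, F, H, I, J, which includes B.

Yes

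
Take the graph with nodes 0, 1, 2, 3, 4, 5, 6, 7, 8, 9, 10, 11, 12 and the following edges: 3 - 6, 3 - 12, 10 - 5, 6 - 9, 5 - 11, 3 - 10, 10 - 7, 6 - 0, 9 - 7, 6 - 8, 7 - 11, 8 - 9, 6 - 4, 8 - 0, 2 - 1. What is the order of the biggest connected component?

Starting from 1 we can reach 1, 2. That is one component of size 2.
Starting from 0 we can reach 0, 3, 4, 5, 6, 7, 8, 9, 10, 11, 12. That is one component of size 11.
The largest has 11 vertices.

11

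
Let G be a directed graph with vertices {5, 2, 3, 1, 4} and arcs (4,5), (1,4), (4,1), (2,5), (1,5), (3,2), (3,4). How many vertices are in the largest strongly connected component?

2

{1, 4} are all mutually reachable — one SCC of size 2.
{2} is an SCC by itself.
{3} is an SCC by itself.
{5} is an SCC by itself.
The largest has 2 vertices.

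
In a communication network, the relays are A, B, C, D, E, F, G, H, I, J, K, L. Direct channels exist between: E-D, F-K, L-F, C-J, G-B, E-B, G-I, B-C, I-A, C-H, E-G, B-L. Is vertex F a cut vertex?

Deleting F raises the number of components from 1 to 2, so F is a cut vertex.

Yes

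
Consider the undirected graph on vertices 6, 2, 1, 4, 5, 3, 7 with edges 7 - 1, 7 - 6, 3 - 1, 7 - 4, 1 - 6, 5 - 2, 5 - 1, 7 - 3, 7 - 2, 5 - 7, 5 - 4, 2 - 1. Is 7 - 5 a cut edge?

No

After removing 7 - 5, the path 7-4-5 still connects them, so the edge is not a bridge.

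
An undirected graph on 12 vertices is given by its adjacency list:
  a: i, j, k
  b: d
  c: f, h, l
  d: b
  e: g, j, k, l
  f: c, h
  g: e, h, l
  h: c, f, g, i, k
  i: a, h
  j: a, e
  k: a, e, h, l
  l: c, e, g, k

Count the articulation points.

Removing c, for instance, still leaves 2 components. No single vertex removal increases the component count — the graph has no articulation points.

0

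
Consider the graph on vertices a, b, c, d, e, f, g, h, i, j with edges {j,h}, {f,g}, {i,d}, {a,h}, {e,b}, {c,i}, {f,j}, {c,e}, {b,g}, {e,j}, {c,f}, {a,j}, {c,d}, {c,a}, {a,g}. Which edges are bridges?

The edges on the cycle c-i-d-c are not bridges since each lies on that cycle.
Every edge lies on some cycle, so there are no bridges.

none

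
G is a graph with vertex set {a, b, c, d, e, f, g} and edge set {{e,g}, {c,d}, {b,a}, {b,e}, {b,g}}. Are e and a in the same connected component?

From e we can reach a, b, e, g, which includes a.

Yes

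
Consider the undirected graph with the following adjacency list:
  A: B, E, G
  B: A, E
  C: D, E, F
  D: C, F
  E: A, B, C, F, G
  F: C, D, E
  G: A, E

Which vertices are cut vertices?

E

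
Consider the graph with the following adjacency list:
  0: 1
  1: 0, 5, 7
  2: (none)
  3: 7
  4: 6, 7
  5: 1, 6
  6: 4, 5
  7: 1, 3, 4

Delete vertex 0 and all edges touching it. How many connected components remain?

2

With 0 gone, the remaining components are: {2}; {1, 3, 4, 5, 6, 7}.
That is 2 components.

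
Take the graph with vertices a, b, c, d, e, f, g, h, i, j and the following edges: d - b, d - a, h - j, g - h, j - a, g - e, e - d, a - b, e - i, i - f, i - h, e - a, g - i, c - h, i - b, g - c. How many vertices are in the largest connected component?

10

Starting from a we can reach a, b, c, d, e, f, g, h, i, j. That is one component of size 10.
The largest has 10 vertices.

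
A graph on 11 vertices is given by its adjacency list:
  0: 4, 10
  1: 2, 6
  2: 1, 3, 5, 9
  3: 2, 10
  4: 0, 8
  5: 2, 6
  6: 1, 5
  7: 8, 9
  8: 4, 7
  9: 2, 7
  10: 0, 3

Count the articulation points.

Removing 2 increases the component count from 1 to 2, so 2 is a cut vertex.
By contrast removing 6 leaves 1 component; it is not a cut vertex. No other vertex is a cut vertex either.

1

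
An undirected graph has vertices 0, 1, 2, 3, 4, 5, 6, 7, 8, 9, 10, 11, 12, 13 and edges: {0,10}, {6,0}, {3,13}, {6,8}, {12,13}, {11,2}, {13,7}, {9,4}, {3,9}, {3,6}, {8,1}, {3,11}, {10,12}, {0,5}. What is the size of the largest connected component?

Starting from 0 we can reach 0, 1, 2, 3, 4, 5, 6, 7, 8, 9, 10, 11, 12, 13. That is one component of size 14.
The largest has 14 vertices.

14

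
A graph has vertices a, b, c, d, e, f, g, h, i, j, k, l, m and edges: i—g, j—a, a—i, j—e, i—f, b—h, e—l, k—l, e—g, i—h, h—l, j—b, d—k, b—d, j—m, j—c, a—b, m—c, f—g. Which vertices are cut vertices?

j

Removing j increases the component count from 1 to 2, so j is a cut vertex.
By contrast removing b leaves 1 component; it is not a cut vertex. No other vertex is a cut vertex either.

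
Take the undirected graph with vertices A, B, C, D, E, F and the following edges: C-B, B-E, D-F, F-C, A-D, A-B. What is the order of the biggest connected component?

Starting from A we can reach A, B, C, D, E, F. That is one component of size 6.
The largest has 6 vertices.

6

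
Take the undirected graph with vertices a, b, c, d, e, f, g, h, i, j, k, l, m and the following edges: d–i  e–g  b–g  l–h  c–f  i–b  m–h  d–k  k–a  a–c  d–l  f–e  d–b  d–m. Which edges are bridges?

The edges on the cycle d-k-a-c-f-e-g-b-d are not bridges since each lies on that cycle.
Every edge lies on some cycle, so there are no bridges.

none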